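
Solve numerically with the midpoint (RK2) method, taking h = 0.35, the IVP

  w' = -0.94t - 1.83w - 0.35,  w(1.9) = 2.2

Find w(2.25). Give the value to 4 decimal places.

0.6764

Midpoint: k1 = f(t_n, w_n); k2 = f(t_n + h/2, w_n + (h/2)·k1); w_{n+1} = w_n + h·k2.
t=1.900000, w=2.200000:
  k1 = f(1.900000, 2.200000) = -6.162000
  k2 = f(2.075000, 1.121650) = -4.353120
  w ← 2.200000 + 0.35·(-4.353120) = 0.676408
w(2.25) ≈ 0.6764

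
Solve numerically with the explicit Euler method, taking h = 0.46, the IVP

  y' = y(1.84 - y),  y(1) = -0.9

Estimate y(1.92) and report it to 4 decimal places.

-5.6600

Euler: y_{n+1} = y_n + h·f(t_n, y_n).
t=1.000000, y=-0.900000: f=-2.466000 → y ← -0.900000 + 0.46·(-2.466000) = -2.034360
t=1.460000, y=-2.034360: f=-7.881843 → y ← -2.034360 + 0.46·(-7.881843) = -5.660008
y(1.92) ≈ -5.6600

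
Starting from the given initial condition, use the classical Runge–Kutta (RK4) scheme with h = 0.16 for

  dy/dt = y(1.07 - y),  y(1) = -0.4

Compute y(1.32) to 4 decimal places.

-0.6648

RK4: k1 = f(t_n, y_n); k2 = f(t_n + h/2, y_n + (h/2)·k1); k3 = f(t_n + h/2, y_n + (h/2)·k2); k4 = f(t_n + h, y_n + h·k3); y_{n+1} = y_n + (h/6)·(k1 + 2k2 + 2k3 + k4).
t=1.000000, y=-0.400000:
  k1 = f(1.000000, -0.400000) = -0.588000
  k2 = f(1.080000, -0.447040) = -0.678178
  k3 = f(1.080000, -0.454254) = -0.692399
  k4 = f(1.160000, -0.510784) = -0.807439
  y ← -0.400000 + (0.16/6)·(k1 + 2k2 + 2k3 + k4) = -0.510309
t=1.160000, y=-0.510309:
  k1 = f(1.160000, -0.510309) = -0.806446
  k2 = f(1.240000, -0.574825) = -0.945486
  k3 = f(1.240000, -0.585948) = -0.970299
  k4 = f(1.320000, -0.665557) = -1.155112
  y ← -0.510309 + (0.16/6)·(k1 + 2k2 + 2k3 + k4) = -0.664793
y(1.32) ≈ -0.6648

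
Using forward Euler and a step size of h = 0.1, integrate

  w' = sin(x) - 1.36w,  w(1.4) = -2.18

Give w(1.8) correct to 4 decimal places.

Euler: w_{n+1} = w_n + h·f(x_n, w_n).
x=1.400000, w=-2.180000: f=3.950250 → w ← -2.180000 + 0.1·3.950250 = -1.784975
x=1.500000, w=-1.784975: f=3.425061 → w ← -1.784975 + 0.1·3.425061 = -1.442469
x=1.600000, w=-1.442469: f=2.961331 → w ← -1.442469 + 0.1·2.961331 = -1.146336
x=1.700000, w=-1.146336: f=2.550681 → w ← -1.146336 + 0.1·2.550681 = -0.891268
w(1.8) ≈ -0.8913

-0.8913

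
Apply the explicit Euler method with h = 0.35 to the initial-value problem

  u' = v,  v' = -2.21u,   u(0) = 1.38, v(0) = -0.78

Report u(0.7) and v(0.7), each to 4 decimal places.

Euler on (u,v): u_{n+1} = u_n + h·u', v_{n+1} = v_n + h·v'.
0.000000: (1.380000, -0.780000); f=(-0.780000, -3.049800) → (1.107000, -1.847430)
0.350000: (1.107000, -1.847430); f=(-1.847430, -2.446470) → (0.460400, -2.703695)
(u(0.7), v(0.7)) ≈ (0.4604, -2.7037)

0.4604, -2.7037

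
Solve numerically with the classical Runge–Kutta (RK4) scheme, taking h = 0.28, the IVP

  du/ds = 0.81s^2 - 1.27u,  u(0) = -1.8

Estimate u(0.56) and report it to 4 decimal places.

RK4: k1 = f(s_n, u_n); k2 = f(s_n + h/2, u_n + (h/2)·k1); k3 = f(s_n + h/2, u_n + (h/2)·k2); k4 = f(s_n + h, u_n + h·k3); u_{n+1} = u_n + (h/6)·(k1 + 2k2 + 2k3 + k4).
s=0.000000, u=-1.800000:
  k1 = f(0.000000, -1.800000) = 2.286000
  k2 = f(0.140000, -1.479960) = 1.895425
  k3 = f(0.140000, -1.534640) = 1.964869
  k4 = f(0.280000, -1.249837) = 1.650796
  u ← -1.800000 + (0.28/6)·(k1 + 2k2 + 2k3 + k4) = -1.255989
s=0.280000, u=-1.255989:
  k1 = f(0.280000, -1.255989) = 1.658610
  k2 = f(0.420000, -1.023783) = 1.443089
  k3 = f(0.420000, -1.053956) = 1.481408
  k4 = f(0.560000, -0.841194) = 1.322333
  u ← -1.255989 + (0.28/6)·(k1 + 2k2 + 2k3 + k4) = -0.843925
u(0.56) ≈ -0.8439

-0.8439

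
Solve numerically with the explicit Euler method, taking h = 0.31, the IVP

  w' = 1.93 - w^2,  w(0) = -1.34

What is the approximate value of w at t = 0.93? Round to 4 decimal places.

Euler: w_{n+1} = w_n + h·f(t_n, w_n).
t=0.000000, w=-1.340000: f=0.134400 → w ← -1.340000 + 0.31·0.134400 = -1.298336
t=0.310000, w=-1.298336: f=0.244324 → w ← -1.298336 + 0.31·0.244324 = -1.222596
t=0.620000, w=-1.222596: f=0.435260 → w ← -1.222596 + 0.31·0.435260 = -1.087665
w(0.93) ≈ -1.0877

-1.0877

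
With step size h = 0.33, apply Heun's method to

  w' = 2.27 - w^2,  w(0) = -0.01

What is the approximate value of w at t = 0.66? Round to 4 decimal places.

1.0670

Heun: k1 = f(t_n, w_n); k2 = f(t_n + h, w_n + h·k1); w_{n+1} = w_n + (h/2)·(k1 + k2).
t=0.000000, w=-0.010000:
  k1 = f(0.000000, -0.010000) = 2.269900
  k2 = f(0.330000, 0.739067) = 1.723780
  w ← -0.010000 + (0.33/2)·(2.269900 + 1.723780) = 0.648957
t=0.330000, w=0.648957:
  k1 = f(0.330000, 0.648957) = 1.848855
  k2 = f(0.660000, 1.259079) = 0.684720
  w ← 0.648957 + (0.33/2)·(1.848855 + 0.684720) = 1.066997
w(0.66) ≈ 1.0670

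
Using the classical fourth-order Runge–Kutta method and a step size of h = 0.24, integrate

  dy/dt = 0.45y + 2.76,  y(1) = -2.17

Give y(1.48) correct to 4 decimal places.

-1.2144

RK4: k1 = f(t_n, y_n); k2 = f(t_n + h/2, y_n + (h/2)·k1); k3 = f(t_n + h/2, y_n + (h/2)·k2); k4 = f(t_n + h, y_n + h·k3); y_{n+1} = y_n + (h/6)·(k1 + 2k2 + 2k3 + k4).
t=1.000000, y=-2.170000:
  k1 = f(1.000000, -2.170000) = 1.783500
  k2 = f(1.120000, -1.955980) = 1.879809
  k3 = f(1.120000, -1.944423) = 1.885010
  k4 = f(1.240000, -1.717598) = 1.987081
  y ← -2.170000 + (0.24/6)·(k1 + 2k2 + 2k3 + k4) = -1.717991
t=1.240000, y=-1.717991:
  k1 = f(1.240000, -1.717991) = 1.986904
  k2 = f(1.360000, -1.479563) = 2.094197
  k3 = f(1.360000, -1.466688) = 2.099991
  k4 = f(1.480000, -1.213994) = 2.213703
  y ← -1.717991 + (0.24/6)·(k1 + 2k2 + 2k3 + k4) = -1.214432
y(1.48) ≈ -1.2144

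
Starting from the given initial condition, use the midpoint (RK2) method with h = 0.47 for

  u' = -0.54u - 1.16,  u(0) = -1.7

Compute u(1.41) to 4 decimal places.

-1.9368

Midpoint: k1 = f(s_n, u_n); k2 = f(s_n + h/2, u_n + (h/2)·k1); u_{n+1} = u_n + h·k2.
s=0.000000, u=-1.700000:
  k1 = f(0.000000, -1.700000) = -0.242000
  k2 = f(0.235000, -1.756870) = -0.211290
  u ← -1.700000 + 0.47·(-0.211290) = -1.799306
s=0.470000, u=-1.799306:
  k1 = f(0.470000, -1.799306) = -0.188375
  k2 = f(0.705000, -1.843574) = -0.164470
  u ← -1.799306 + 0.47·(-0.164470) = -1.876607
s=0.940000, u=-1.876607:
  k1 = f(0.940000, -1.876607) = -0.146632
  k2 = f(1.175000, -1.911066) = -0.128024
  u ← -1.876607 + 0.47·(-0.128024) = -1.936779
u(1.41) ≈ -1.9368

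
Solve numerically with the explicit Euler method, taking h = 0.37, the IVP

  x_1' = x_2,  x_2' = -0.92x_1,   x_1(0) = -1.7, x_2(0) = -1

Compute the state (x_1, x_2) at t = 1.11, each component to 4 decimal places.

Euler on (x_1,x_2): x_1_{n+1} = x_1_n + h·x_1', x_2_{n+1} = x_2_n + h·x_2'.
0.000000: (-1.700000, -1.000000); f=(-1.000000, 1.564000) → (-2.070000, -0.421320)
0.370000: (-2.070000, -0.421320); f=(-0.421320, 1.904400) → (-2.225888, 0.283308)
0.740000: (-2.225888, 0.283308); f=(0.283308, 2.047817) → (-2.121064, 1.041000)
(x_1(1.11), x_2(1.11)) ≈ (-2.1211, 1.0410)

-2.1211, 1.0410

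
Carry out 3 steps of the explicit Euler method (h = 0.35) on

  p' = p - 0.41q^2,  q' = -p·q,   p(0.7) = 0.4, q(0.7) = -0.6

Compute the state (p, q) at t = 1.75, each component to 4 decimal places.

0.8122, -0.3348

Euler on (p,q): p_{n+1} = p_n + h·p', q_{n+1} = q_n + h·q'.
0.700000: (0.400000, -0.600000); f=(0.252400, 0.240000) → (0.488340, -0.516000)
1.050000: (0.488340, -0.516000); f=(0.379175, 0.251983) → (0.621051, -0.427806)
1.400000: (0.621051, -0.427806); f=(0.546014, 0.265689) → (0.812156, -0.334815)
(p(1.75), q(1.75)) ≈ (0.8122, -0.3348)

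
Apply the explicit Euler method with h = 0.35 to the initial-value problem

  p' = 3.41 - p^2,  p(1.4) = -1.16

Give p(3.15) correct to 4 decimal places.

Euler: p_{n+1} = p_n + h·f(x_n, p_n).
x=1.400000, p=-1.160000: f=2.064400 → p ← -1.160000 + 0.35·2.064400 = -0.437460
x=1.750000, p=-0.437460: f=3.218629 → p ← -0.437460 + 0.35·3.218629 = 0.689060
x=2.100000, p=0.689060: f=2.935196 → p ← 0.689060 + 0.35·2.935196 = 1.716379
x=2.450000, p=1.716379: f=0.464044 → p ← 1.716379 + 0.35·0.464044 = 1.878794
x=2.800000, p=1.878794: f=-0.119867 → p ← 1.878794 + 0.35·(-0.119867) = 1.836841
p(3.15) ≈ 1.8368

1.8368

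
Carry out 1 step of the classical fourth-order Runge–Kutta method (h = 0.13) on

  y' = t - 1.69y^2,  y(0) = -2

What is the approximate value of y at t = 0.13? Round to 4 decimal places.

RK4: k1 = f(t_n, y_n); k2 = f(t_n + h/2, y_n + (h/2)·k1); k3 = f(t_n + h/2, y_n + (h/2)·k2); k4 = f(t_n + h, y_n + h·k3); y_{n+1} = y_n + (h/6)·(k1 + 2k2 + 2k3 + k4).
t=0.000000, y=-2.000000:
  k1 = f(0.000000, -2.000000) = -6.760000
  k2 = f(0.065000, -2.439400) = -9.991636
  k3 = f(0.065000, -2.649456) = -11.798156
  k4 = f(0.130000, -3.533760) = -20.973810
  y ← -2.000000 + (0.13/6)·(k1 + 2k2 + 2k3 + k4) = -3.545124
y(0.13) ≈ -3.5451

-3.5451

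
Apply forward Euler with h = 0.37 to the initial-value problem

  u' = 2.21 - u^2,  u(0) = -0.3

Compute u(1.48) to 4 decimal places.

1.4866

Euler: u_{n+1} = u_n + h·f(x_n, u_n).
x=0.000000, u=-0.300000: f=2.120000 → u ← -0.300000 + 0.37·2.120000 = 0.484400
x=0.370000, u=0.484400: f=1.975357 → u ← 0.484400 + 0.37·1.975357 = 1.215282
x=0.740000, u=1.215282: f=0.733090 → u ← 1.215282 + 0.37·0.733090 = 1.486525
x=1.110000, u=1.486525: f=0.000243 → u ← 1.486525 + 0.37·0.000243 = 1.486615
u(1.48) ≈ 1.4866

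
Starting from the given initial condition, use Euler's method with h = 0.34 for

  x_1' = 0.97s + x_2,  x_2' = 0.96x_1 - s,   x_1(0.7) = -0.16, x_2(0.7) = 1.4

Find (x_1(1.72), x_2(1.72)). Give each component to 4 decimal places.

2.0401, 0.8791

Euler on (x_1,x_2): x_1_{n+1} = x_1_n + h·x_1', x_2_{n+1} = x_2_n + h·x_2'.
0.700000: (-0.160000, 1.400000); f=(2.079000, -0.853600) → (0.546860, 1.109776)
1.040000: (0.546860, 1.109776); f=(2.118576, -0.515014) → (1.267176, 0.934671)
1.380000: (1.267176, 0.934671); f=(2.273271, -0.163511) → (2.040088, 0.879077)
(x_1(1.72), x_2(1.72)) ≈ (2.0401, 0.8791)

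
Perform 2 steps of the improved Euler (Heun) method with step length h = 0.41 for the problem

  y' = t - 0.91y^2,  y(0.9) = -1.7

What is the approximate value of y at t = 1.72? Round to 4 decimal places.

Heun: k1 = f(t_n, y_n); k2 = f(t_n + h, y_n + h·k1); y_{n+1} = y_n + (h/2)·(k1 + k2).
t=0.900000, y=-1.700000:
  k1 = f(0.900000, -1.700000) = -1.729900
  k2 = f(1.310000, -2.409259) = -3.972121
  y ← -1.700000 + (0.41/2)·(-1.729900 + (-3.972121)) = -2.868914
t=1.310000, y=-2.868914:
  k1 = f(1.310000, -2.868914) = -6.179909
  k2 = f(1.720000, -5.402677) = -24.841918
  y ← -2.868914 + (0.41/2)·(-6.179909 + (-24.841918)) = -9.228389
y(1.72) ≈ -9.2284

-9.2284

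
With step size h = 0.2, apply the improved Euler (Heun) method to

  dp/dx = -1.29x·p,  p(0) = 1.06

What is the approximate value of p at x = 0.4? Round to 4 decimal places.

0.9555

Heun: k1 = f(x_n, p_n); k2 = f(x_n + h, p_n + h·k1); p_{n+1} = p_n + (h/2)·(k1 + k2).
x=0.000000, p=1.060000:
  k1 = f(0.000000, 1.060000) = 0.000000
  k2 = f(0.200000, 1.060000) = -0.273480
  p ← 1.060000 + (0.2/2)·(0.000000 + (-0.273480)) = 1.032652
x=0.200000, p=1.032652:
  k1 = f(0.200000, 1.032652) = -0.266424
  k2 = f(0.400000, 0.979367) = -0.505353
  p ← 1.032652 + (0.2/2)·(-0.266424 + (-0.505353)) = 0.955474
p(0.4) ≈ 0.9555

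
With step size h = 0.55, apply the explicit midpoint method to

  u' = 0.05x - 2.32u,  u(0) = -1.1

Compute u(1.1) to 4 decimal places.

-0.3014

Midpoint: k1 = f(x_n, u_n); k2 = f(x_n + h/2, u_n + (h/2)·k1); u_{n+1} = u_n + h·k2.
x=0.000000, u=-1.100000:
  k1 = f(0.000000, -1.100000) = 2.552000
  k2 = f(0.275000, -0.398200) = 0.937574
  u ← -1.100000 + 0.55·0.937574 = -0.584334
x=0.550000, u=-0.584334:
  k1 = f(0.550000, -0.584334) = 1.383156
  k2 = f(0.825000, -0.203967) = 0.514452
  u ← -0.584334 + 0.55·0.514452 = -0.301386
u(1.1) ≈ -0.3014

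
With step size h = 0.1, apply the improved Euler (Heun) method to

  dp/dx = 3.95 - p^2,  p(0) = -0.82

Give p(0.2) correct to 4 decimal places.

Heun: k1 = f(x_n, p_n); k2 = f(x_n + h, p_n + h·k1); p_{n+1} = p_n + (h/2)·(k1 + k2).
x=0.000000, p=-0.820000:
  k1 = f(0.000000, -0.820000) = 3.277600
  k2 = f(0.100000, -0.492240) = 3.707700
  p ← -0.820000 + (0.1/2)·(3.277600 + 3.707700) = -0.470735
x=0.100000, p=-0.470735:
  k1 = f(0.100000, -0.470735) = 3.728409
  k2 = f(0.200000, -0.097894) = 3.940417
  p ← -0.470735 + (0.1/2)·(3.728409 + 3.940417) = -0.087294
p(0.2) ≈ -0.0873

-0.0873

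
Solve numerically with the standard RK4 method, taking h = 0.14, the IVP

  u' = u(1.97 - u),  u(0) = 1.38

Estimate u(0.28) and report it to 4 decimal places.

1.5807

RK4: k1 = f(t_n, u_n); k2 = f(t_n + h/2, u_n + (h/2)·k1); k3 = f(t_n + h/2, u_n + (h/2)·k2); k4 = f(t_n + h, u_n + h·k3); u_{n+1} = u_n + (h/6)·(k1 + 2k2 + 2k3 + k4).
t=0.000000, u=1.380000:
  k1 = f(0.000000, 1.380000) = 0.814200
  k2 = f(0.070000, 1.436994) = 0.765926
  k3 = f(0.070000, 1.433615) = 0.768970
  k4 = f(0.140000, 1.487656) = 0.717562
  u ← 1.380000 + (0.14/6)·(k1 + 2k2 + 2k3 + k4) = 1.487370
t=0.140000, u=1.487370:
  k1 = f(0.140000, 1.487370) = 0.717850
  k2 = f(0.210000, 1.537619) = 0.664837
  k3 = f(0.210000, 1.533908) = 0.668925
  k4 = f(0.280000, 1.581019) = 0.614986
  u ← 1.487370 + (0.14/6)·(k1 + 2k2 + 2k3 + k4) = 1.580711
u(0.28) ≈ 1.5807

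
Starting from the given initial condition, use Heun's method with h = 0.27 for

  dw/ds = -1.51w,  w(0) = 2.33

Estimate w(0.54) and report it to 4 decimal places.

Heun: k1 = f(s_n, w_n); k2 = f(s_n + h, w_n + h·k1); w_{n+1} = w_n + (h/2)·(k1 + k2).
s=0.000000, w=2.330000:
  k1 = f(0.000000, 2.330000) = -3.518300
  k2 = f(0.270000, 1.380059) = -2.083889
  w ← 2.330000 + (0.27/2)·(-3.518300 + (-2.083889)) = 1.573704
s=0.270000, w=1.573704:
  k1 = f(0.270000, 1.573704) = -2.376294
  k2 = f(0.540000, 0.932105) = -1.407479
  w ← 1.573704 + (0.27/2)·(-2.376294 + (-1.407479)) = 1.062895
w(0.54) ≈ 1.0629

1.0629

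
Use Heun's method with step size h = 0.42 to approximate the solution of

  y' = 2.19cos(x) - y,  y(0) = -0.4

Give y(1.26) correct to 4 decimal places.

0.8738

Heun: k1 = f(x_n, y_n); k2 = f(x_n + h, y_n + h·k1); y_{n+1} = y_n + (h/2)·(k1 + k2).
x=0.000000, y=-0.400000:
  k1 = f(0.000000, -0.400000) = 2.590000
  k2 = f(0.420000, 0.687800) = 1.311865
  y ← -0.400000 + (0.42/2)·(2.590000 + 1.311865) = 0.419392
x=0.420000, y=0.419392:
  k1 = f(0.420000, 0.419392) = 1.580273
  k2 = f(0.840000, 1.083106) = 0.378637
  y ← 0.419392 + (0.42/2)·(1.580273 + 0.378637) = 0.830763
x=0.840000, y=0.830763:
  k1 = f(0.840000, 0.830763) = 0.630981
  k2 = f(1.260000, 1.095775) = -0.426036
  y ← 0.830763 + (0.42/2)·(0.630981 + (-0.426036)) = 0.873801
y(1.26) ≈ 0.8738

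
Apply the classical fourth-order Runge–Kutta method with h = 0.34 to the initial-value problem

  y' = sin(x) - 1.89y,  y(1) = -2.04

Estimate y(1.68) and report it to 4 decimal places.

RK4: k1 = f(x_n, y_n); k2 = f(x_n + h/2, y_n + (h/2)·k1); k3 = f(x_n + h/2, y_n + (h/2)·k2); k4 = f(x_n + h, y_n + h·k3); y_{n+1} = y_n + (h/6)·(k1 + 2k2 + 2k3 + k4).
x=1.000000, y=-2.040000:
  k1 = f(1.000000, -2.040000) = 4.697071
  k2 = f(1.170000, -1.241498) = 3.267182
  k3 = f(1.170000, -1.484579) = 3.726605
  k4 = f(1.340000, -0.772954) = 2.434368
  y ← -2.040000 + (0.34/6)·(k1 + 2k2 + 2k3 + k4) = -0.843256
x=1.340000, y=-0.843256:
  k1 = f(1.340000, -0.843256) = 2.567238
  k2 = f(1.510000, -0.406825) = 1.767053
  k3 = f(1.510000, -0.542857) = 2.024152
  k4 = f(1.680000, -0.155044) = 1.287077
  y ← -0.843256 + (0.34/6)·(k1 + 2k2 + 2k3 + k4) = -0.195175
y(1.68) ≈ -0.1952

-0.1952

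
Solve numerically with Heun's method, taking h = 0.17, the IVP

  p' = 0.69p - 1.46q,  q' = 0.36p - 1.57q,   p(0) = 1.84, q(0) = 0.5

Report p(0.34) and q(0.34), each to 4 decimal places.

2.0545, 0.4788

Heun on (p,q): k1 = f(s_n, state_n); k2 = f(s_n + h, state_n + h·k1); state_{n+1} = state_n + (h/2)·(k1 + k2).
0.000000: (1.840000, 0.500000)
  k1 = (0.539600, -0.122600)
  predictor → (1.931732, 0.479158)
  k2 = (0.633324, -0.056855)
  → (1.939699, 0.484746)
0.170000: (1.939699, 0.484746)
  k1 = (0.630662, -0.062760)
  predictor → (2.046911, 0.474077)
  k2 = (0.720216, -0.007413)
  → (2.054523, 0.478782)
(p(0.34), q(0.34)) ≈ (2.0545, 0.4788)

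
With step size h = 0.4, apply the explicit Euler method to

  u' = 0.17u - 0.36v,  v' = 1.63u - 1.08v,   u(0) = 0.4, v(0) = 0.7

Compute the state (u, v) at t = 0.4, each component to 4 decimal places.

Euler on (u,v): u_{n+1} = u_n + h·u', v_{n+1} = v_n + h·v'.
0.000000: (0.400000, 0.700000); f=(-0.184000, -0.104000) → (0.326400, 0.658400)
(u(0.4), v(0.4)) ≈ (0.3264, 0.6584)

0.3264, 0.6584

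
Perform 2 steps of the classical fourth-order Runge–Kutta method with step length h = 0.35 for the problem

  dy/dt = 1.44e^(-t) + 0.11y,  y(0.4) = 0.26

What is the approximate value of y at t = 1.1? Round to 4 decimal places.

0.7882

RK4: k1 = f(t_n, y_n); k2 = f(t_n + h/2, y_n + (h/2)·k1); k3 = f(t_n + h/2, y_n + (h/2)·k2); k4 = f(t_n + h, y_n + h·k3); y_{n+1} = y_n + (h/6)·(k1 + 2k2 + 2k3 + k4).
t=0.400000, y=0.260000:
  k1 = f(0.400000, 0.260000) = 0.993861
  k2 = f(0.575000, 0.433926) = 0.858027
  k3 = f(0.575000, 0.410155) = 0.855412
  k4 = f(0.750000, 0.559394) = 0.741741
  y ← 0.260000 + (0.35/6)·(k1 + 2k2 + 2k3 + k4) = 0.561145
t=0.750000, y=0.561145:
  k1 = f(0.750000, 0.561145) = 0.741934
  k2 = f(0.925000, 0.690983) = 0.647013
  k3 = f(0.925000, 0.674372) = 0.645186
  k4 = f(1.100000, 0.786960) = 0.565900
  y ← 0.561145 + (0.35/6)·(k1 + 2k2 + 2k3 + k4) = 0.788192
y(1.1) ≈ 0.7882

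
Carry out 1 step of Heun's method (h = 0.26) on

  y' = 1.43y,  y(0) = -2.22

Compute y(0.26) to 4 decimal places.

Heun: k1 = f(x_n, y_n); k2 = f(x_n + h, y_n + h·k1); y_{n+1} = y_n + (h/2)·(k1 + k2).
x=0.000000, y=-2.220000:
  k1 = f(0.000000, -2.220000) = -3.174600
  k2 = f(0.260000, -3.045396) = -4.354916
  y ← -2.220000 + (0.26/2)·(-3.174600 + (-4.354916)) = -3.198837
y(0.26) ≈ -3.1988

-3.1988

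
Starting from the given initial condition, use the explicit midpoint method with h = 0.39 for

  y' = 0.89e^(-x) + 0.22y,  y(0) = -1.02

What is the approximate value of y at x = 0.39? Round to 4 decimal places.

Midpoint: k1 = f(x_n, y_n); k2 = f(x_n + h/2, y_n + (h/2)·k1); y_{n+1} = y_n + h·k2.
x=0.000000, y=-1.020000:
  k1 = f(0.000000, -1.020000) = 0.665600
  k2 = f(0.195000, -0.890208) = 0.536477
  y ← -1.020000 + 0.39·0.536477 = -0.810774
y(0.39) ≈ -0.8108

-0.8108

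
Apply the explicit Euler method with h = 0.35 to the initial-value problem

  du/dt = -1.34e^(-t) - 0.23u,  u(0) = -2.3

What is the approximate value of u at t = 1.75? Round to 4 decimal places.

-2.5674

Euler: u_{n+1} = u_n + h·f(t_n, u_n).
t=0.000000, u=-2.300000: f=-0.811000 → u ← -2.300000 + 0.35·(-0.811000) = -2.583850
t=0.350000, u=-2.583850: f=-0.349997 → u ← -2.583850 + 0.35·(-0.349997) = -2.706349
t=0.700000, u=-2.706349: f=-0.042964 → u ← -2.706349 + 0.35·(-0.042964) = -2.721386
t=1.050000, u=-2.721386: f=0.157002 → u ← -2.721386 + 0.35·0.157002 = -2.666435
t=1.400000, u=-2.666435: f=0.282840 → u ← -2.666435 + 0.35·0.282840 = -2.567441
u(1.75) ≈ -2.5674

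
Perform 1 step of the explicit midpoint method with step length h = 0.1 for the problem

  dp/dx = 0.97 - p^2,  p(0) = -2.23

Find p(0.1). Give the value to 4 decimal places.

Midpoint: k1 = f(x_n, p_n); k2 = f(x_n + h/2, p_n + (h/2)·k1); p_{n+1} = p_n + h·k2.
x=0.000000, p=-2.230000:
  k1 = f(0.000000, -2.230000) = -4.002900
  k2 = f(0.050000, -2.430145) = -4.935605
  p ← -2.230000 + 0.1·(-4.935605) = -2.723560
p(0.1) ≈ -2.7236

-2.7236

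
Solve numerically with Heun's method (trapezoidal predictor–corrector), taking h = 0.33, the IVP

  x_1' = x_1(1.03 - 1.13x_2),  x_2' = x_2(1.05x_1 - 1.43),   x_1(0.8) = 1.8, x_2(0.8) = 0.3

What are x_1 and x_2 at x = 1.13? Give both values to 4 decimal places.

Heun on (x_1,x_2): k1 = f(x_n, state_n); k2 = f(x_n + h, state_n + h·k1); state_{n+1} = state_n + (h/2)·(k1 + k2).
0.800000: (1.800000, 0.300000)
  k1 = (1.243800, 0.138000)
  predictor → (2.210454, 0.345540)
  k2 = (1.413673, 0.307868)
  → (2.238483, 0.373568)
(x_1(1.13), x_2(1.13)) ≈ (2.2385, 0.3736)

2.2385, 0.3736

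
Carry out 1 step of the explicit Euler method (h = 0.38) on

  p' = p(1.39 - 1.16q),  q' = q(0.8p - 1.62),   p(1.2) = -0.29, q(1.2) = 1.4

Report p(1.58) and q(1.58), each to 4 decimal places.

Euler on (p,q): p_{n+1} = p_n + h·p', q_{n+1} = q_n + h·q'.
1.200000: (-0.290000, 1.400000); f=(0.067860, -2.592800) → (-0.264213, 0.414736)
(p(1.58), q(1.58)) ≈ (-0.2642, 0.4147)

-0.2642, 0.4147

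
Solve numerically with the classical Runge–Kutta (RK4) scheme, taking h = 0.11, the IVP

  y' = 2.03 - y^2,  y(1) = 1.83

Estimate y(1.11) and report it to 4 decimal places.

1.7101

RK4: k1 = f(x_n, y_n); k2 = f(x_n + h/2, y_n + (h/2)·k1); k3 = f(x_n + h/2, y_n + (h/2)·k2); k4 = f(x_n + h, y_n + h·k3); y_{n+1} = y_n + (h/6)·(k1 + 2k2 + 2k3 + k4).
x=1.000000, y=1.830000:
  k1 = f(1.000000, 1.830000) = -1.318900
  k2 = f(1.055000, 1.757461) = -1.058667
  k3 = f(1.055000, 1.771773) = -1.109181
  k4 = f(1.110000, 1.707990) = -0.887230
  y ← 1.830000 + (0.11/6)·(k1 + 2k2 + 2k3 + k4) = 1.710067
y(1.11) ≈ 1.7101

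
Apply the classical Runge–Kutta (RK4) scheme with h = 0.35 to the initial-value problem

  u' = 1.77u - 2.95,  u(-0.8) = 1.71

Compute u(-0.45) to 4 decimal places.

RK4: k1 = f(s_n, u_n); k2 = f(s_n + h/2, u_n + (h/2)·k1); k3 = f(s_n + h/2, u_n + (h/2)·k2); k4 = f(s_n + h, u_n + h·k3); u_{n+1} = u_n + (h/6)·(k1 + 2k2 + 2k3 + k4).
s=-0.800000, u=1.710000:
  k1 = f(-0.800000, 1.710000) = 0.076700
  k2 = f(-0.625000, 1.723422) = 0.100458
  k3 = f(-0.625000, 1.727580) = 0.107817
  k4 = f(-0.450000, 1.747736) = 0.143493
  u ← 1.710000 + (0.35/6)·(k1 + 2k2 + 2k3 + k4) = 1.747143
u(-0.45) ≈ 1.7471

1.7471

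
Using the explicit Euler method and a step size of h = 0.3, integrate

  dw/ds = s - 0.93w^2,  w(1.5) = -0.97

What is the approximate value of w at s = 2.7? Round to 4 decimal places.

Euler: w_{n+1} = w_n + h·f(s_n, w_n).
s=1.500000, w=-0.970000: f=0.624963 → w ← -0.970000 + 0.3·0.624963 = -0.782511
s=1.800000, w=-0.782511: f=1.230539 → w ← -0.782511 + 0.3·1.230539 = -0.413349
s=2.100000, w=-0.413349: f=1.941102 → w ← -0.413349 + 0.3·1.941102 = 0.168981
s=2.400000, w=0.168981: f=2.373444 → w ← 0.168981 + 0.3·2.373444 = 0.881015
w(2.7) ≈ 0.8810

0.8810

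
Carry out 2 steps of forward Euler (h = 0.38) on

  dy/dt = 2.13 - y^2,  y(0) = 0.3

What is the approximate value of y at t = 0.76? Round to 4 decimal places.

Euler: y_{n+1} = y_n + h·f(t_n, y_n).
t=0.000000, y=0.300000: f=2.040000 → y ← 0.300000 + 0.38·2.040000 = 1.075200
t=0.380000, y=1.075200: f=0.973945 → y ← 1.075200 + 0.38·0.973945 = 1.445299
y(0.76) ≈ 1.4453

1.4453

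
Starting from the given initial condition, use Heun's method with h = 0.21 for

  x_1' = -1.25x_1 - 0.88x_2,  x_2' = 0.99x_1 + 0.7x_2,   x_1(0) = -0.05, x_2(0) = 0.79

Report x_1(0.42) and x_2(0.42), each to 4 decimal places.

-0.2868, 0.9787

Heun on (x_1,x_2): k1 = f(x_n, state_n); k2 = f(x_n + h, state_n + h·k1); state_{n+1} = state_n + (h/2)·(k1 + k2).
0.000000: (-0.050000, 0.790000)
  k1 = (-0.632700, 0.503500)
  predictor → (-0.182867, 0.895735)
  k2 = (-0.559663, 0.445976)
  → (-0.175198, 0.889695)
0.210000: (-0.175198, 0.889695)
  k1 = (-0.563934, 0.449340)
  predictor → (-0.293624, 0.984056)
  k2 = (-0.498939, 0.398152)
  → (-0.286800, 0.978682)
(x_1(0.42), x_2(0.42)) ≈ (-0.2868, 0.9787)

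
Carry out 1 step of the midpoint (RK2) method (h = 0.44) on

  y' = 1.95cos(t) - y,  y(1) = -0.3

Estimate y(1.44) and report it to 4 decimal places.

-0.0042

Midpoint: k1 = f(t_n, y_n); k2 = f(t_n + h/2, y_n + (h/2)·k1); y_{n+1} = y_n + h·k2.
t=1.000000, y=-0.300000:
  k1 = f(1.000000, -0.300000) = 1.353589
  k2 = f(1.220000, -0.002210) = 0.672320
  y ← -0.300000 + 0.44·0.672320 = -0.004179
y(1.44) ≈ -0.0042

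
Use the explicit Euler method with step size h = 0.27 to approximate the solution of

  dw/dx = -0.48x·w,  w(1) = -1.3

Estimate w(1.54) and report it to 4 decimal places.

-0.9453

Euler: w_{n+1} = w_n + h·f(x_n, w_n).
x=1.000000, w=-1.300000: f=0.624000 → w ← -1.300000 + 0.27·0.624000 = -1.131520
x=1.270000, w=-1.131520: f=0.689775 → w ← -1.131520 + 0.27·0.689775 = -0.945281
w(1.54) ≈ -0.9453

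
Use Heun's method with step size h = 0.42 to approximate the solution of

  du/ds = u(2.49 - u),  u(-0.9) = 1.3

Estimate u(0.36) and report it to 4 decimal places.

Heun: k1 = f(s_n, u_n); k2 = f(s_n + h, u_n + h·k1); u_{n+1} = u_n + (h/2)·(k1 + k2).
s=-0.900000, u=1.300000:
  k1 = f(-0.900000, 1.300000) = 1.547000
  k2 = f(-0.480000, 1.949740) = 1.053367
  u ← 1.300000 + (0.42/2)·(1.547000 + 1.053367) = 1.846077
s=-0.480000, u=1.846077:
  k1 = f(-0.480000, 1.846077) = 1.188731
  k2 = f(-0.060000, 2.345344) = 0.339268
  u ← 1.846077 + (0.42/2)·(1.188731 + 0.339268) = 2.166957
s=-0.060000, u=2.166957:
  k1 = f(-0.060000, 2.166957) = 0.700021
  k2 = f(0.360000, 2.460965) = 0.071453
  u ← 2.166957 + (0.42/2)·(0.700021 + 0.071453) = 2.328966
u(0.36) ≈ 2.3290

2.3290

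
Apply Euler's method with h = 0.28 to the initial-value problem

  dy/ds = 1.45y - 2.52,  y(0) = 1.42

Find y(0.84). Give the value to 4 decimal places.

Euler: y_{n+1} = y_n + h·f(s_n, y_n).
s=0.000000, y=1.420000: f=-0.461000 → y ← 1.420000 + 0.28·(-0.461000) = 1.290920
s=0.280000, y=1.290920: f=-0.648166 → y ← 1.290920 + 0.28·(-0.648166) = 1.109434
s=0.560000, y=1.109434: f=-0.911321 → y ← 1.109434 + 0.28·(-0.911321) = 0.854264
y(0.84) ≈ 0.8543

0.8543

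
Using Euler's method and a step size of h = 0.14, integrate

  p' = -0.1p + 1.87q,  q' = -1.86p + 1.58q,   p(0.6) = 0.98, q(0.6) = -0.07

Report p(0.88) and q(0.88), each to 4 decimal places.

Euler on (p,q): p_{n+1} = p_n + h·p', q_{n+1} = q_n + h·q'.
0.600000: (0.980000, -0.070000); f=(-0.228900, -1.933400) → (0.947954, -0.340676)
0.740000: (0.947954, -0.340676); f=(-0.731860, -2.301463) → (0.845494, -0.662881)
(p(0.88), q(0.88)) ≈ (0.8455, -0.6629)

0.8455, -0.6629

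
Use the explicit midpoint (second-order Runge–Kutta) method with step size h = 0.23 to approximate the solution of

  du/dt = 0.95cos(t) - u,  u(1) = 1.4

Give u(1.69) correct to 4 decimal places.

Midpoint: k1 = f(t_n, u_n); k2 = f(t_n + h/2, u_n + (h/2)·k1); u_{n+1} = u_n + h·k2.
t=1.000000, u=1.400000:
  k1 = f(1.000000, 1.400000) = -0.886713
  k2 = f(1.115000, 1.298028) = -0.879859
  u ← 1.400000 + 0.23·(-0.879859) = 1.197632
t=1.230000, u=1.197632:
  k1 = f(1.230000, 1.197632) = -0.880106
  k2 = f(1.345000, 1.096420) = -0.883732
  u ← 1.197632 + 0.23·(-0.883732) = 0.994374
t=1.460000, u=0.994374:
  k1 = f(1.460000, 0.994374) = -0.889333
  k2 = f(1.575000, 0.892101) = -0.896094
  u ← 0.994374 + 0.23·(-0.896094) = 0.788272
u(1.69) ≈ 0.7883

0.7883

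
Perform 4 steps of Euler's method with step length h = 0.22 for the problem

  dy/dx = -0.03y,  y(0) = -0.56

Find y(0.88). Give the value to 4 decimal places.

Euler: y_{n+1} = y_n + h·f(x_n, y_n).
x=0.000000, y=-0.560000: f=0.016800 → y ← -0.560000 + 0.22·0.016800 = -0.556304
x=0.220000, y=-0.556304: f=0.016689 → y ← -0.556304 + 0.22·0.016689 = -0.552632
x=0.440000, y=-0.552632: f=0.016579 → y ← -0.552632 + 0.22·0.016579 = -0.548985
x=0.660000, y=-0.548985: f=0.016470 → y ← -0.548985 + 0.22·0.016470 = -0.545362
y(0.88) ≈ -0.5454

-0.5454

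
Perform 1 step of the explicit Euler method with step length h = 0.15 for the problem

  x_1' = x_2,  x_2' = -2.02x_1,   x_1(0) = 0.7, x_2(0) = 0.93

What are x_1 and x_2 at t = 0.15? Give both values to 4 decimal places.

Euler on (x_1,x_2): x_1_{n+1} = x_1_n + h·x_1', x_2_{n+1} = x_2_n + h·x_2'.
0.000000: (0.700000, 0.930000); f=(0.930000, -1.414000) → (0.839500, 0.717900)
(x_1(0.15), x_2(0.15)) ≈ (0.8395, 0.7179)

0.8395, 0.7179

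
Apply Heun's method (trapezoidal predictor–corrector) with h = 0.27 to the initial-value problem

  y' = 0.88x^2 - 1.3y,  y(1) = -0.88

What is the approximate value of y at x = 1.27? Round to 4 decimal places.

-0.3566

Heun: k1 = f(x_n, y_n); k2 = f(x_n + h, y_n + h·k1); y_{n+1} = y_n + (h/2)·(k1 + k2).
x=1.000000, y=-0.880000:
  k1 = f(1.000000, -0.880000) = 2.024000
  k2 = f(1.270000, -0.333520) = 1.852928
  y ← -0.880000 + (0.27/2)·(2.024000 + 1.852928) = -0.356615
y(1.27) ≈ -0.3566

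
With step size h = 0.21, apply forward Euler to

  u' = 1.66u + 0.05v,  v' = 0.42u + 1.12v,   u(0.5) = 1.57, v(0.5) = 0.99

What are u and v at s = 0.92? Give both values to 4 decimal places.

2.8837, 1.8692

Euler on (u,v): u_{n+1} = u_n + h·u', v_{n+1} = v_n + h·v'.
0.500000: (1.570000, 0.990000); f=(2.655700, 1.768200) → (2.127697, 1.361322)
0.710000: (2.127697, 1.361322); f=(3.600043, 2.418313) → (2.883706, 1.869168)
(u(0.92), v(0.92)) ≈ (2.8837, 1.8692)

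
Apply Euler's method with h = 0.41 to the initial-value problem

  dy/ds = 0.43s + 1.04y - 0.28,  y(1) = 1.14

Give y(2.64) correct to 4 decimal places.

5.7422

Euler: y_{n+1} = y_n + h·f(s_n, y_n).
s=1.000000, y=1.140000: f=1.335600 → y ← 1.140000 + 0.41·1.335600 = 1.687596
s=1.410000, y=1.687596: f=2.081400 → y ← 1.687596 + 0.41·2.081400 = 2.540970
s=1.820000, y=2.540970: f=3.145209 → y ← 2.540970 + 0.41·3.145209 = 3.830506
s=2.230000, y=3.830506: f=4.662626 → y ← 3.830506 + 0.41·4.662626 = 5.742182
y(2.64) ≈ 5.7422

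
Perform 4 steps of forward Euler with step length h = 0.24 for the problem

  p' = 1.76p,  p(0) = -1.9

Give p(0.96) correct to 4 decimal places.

-7.7775

Euler: p_{n+1} = p_n + h·f(t_n, p_n).
t=0.000000, p=-1.900000: f=-3.344000 → p ← -1.900000 + 0.24·(-3.344000) = -2.702560
t=0.240000, p=-2.702560: f=-4.756506 → p ← -2.702560 + 0.24·(-4.756506) = -3.844121
t=0.480000, p=-3.844121: f=-6.765654 → p ← -3.844121 + 0.24·(-6.765654) = -5.467878
t=0.720000, p=-5.467878: f=-9.623466 → p ← -5.467878 + 0.24·(-9.623466) = -7.777510
p(0.96) ≈ -7.7775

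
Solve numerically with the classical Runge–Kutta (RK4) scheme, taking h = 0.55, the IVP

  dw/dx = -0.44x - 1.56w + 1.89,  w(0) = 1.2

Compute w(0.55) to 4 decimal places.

RK4: k1 = f(x_n, w_n); k2 = f(x_n + h/2, w_n + (h/2)·k1); k3 = f(x_n + h/2, w_n + (h/2)·k2); k4 = f(x_n + h, w_n + h·k3); w_{n+1} = w_n + (h/6)·(k1 + 2k2 + 2k3 + k4).
x=0.000000, w=1.200000:
  k1 = f(0.000000, 1.200000) = 0.018000
  k2 = f(0.275000, 1.204950) = -0.110722
  k3 = f(0.275000, 1.169551) = -0.055500
  k4 = f(0.550000, 1.169475) = -0.176381
  w ← 1.200000 + (0.55/6)·(k1 + 2k2 + 2k3 + k4) = 1.155008
w(0.55) ≈ 1.1550

1.1550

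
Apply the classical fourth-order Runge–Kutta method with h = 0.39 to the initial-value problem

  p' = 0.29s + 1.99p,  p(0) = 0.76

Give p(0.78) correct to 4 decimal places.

RK4: k1 = f(s_n, p_n); k2 = f(s_n + h/2, p_n + (h/2)·k1); k3 = f(s_n + h/2, p_n + (h/2)·k2); k4 = f(s_n + h, p_n + h·k3); p_{n+1} = p_n + (h/6)·(k1 + 2k2 + 2k3 + k4).
s=0.000000, p=0.760000:
  k1 = f(0.000000, 0.760000) = 1.512400
  k2 = f(0.195000, 1.054918) = 2.155837
  k3 = f(0.195000, 1.180388) = 2.405522
  k4 = f(0.390000, 1.698154) = 3.492426
  p ← 0.760000 + (0.39/6)·(k1 + 2k2 + 2k3 + k4) = 1.678290
s=0.390000, p=1.678290:
  k1 = f(0.390000, 1.678290) = 3.452898
  k2 = f(0.585000, 2.351605) = 4.849345
  k3 = f(0.585000, 2.623913) = 5.391236
  k4 = f(0.780000, 3.780873) = 7.750136
  p ← 1.678290 + (0.39/6)·(k1 + 2k2 + 2k3 + k4) = 3.737763
p(0.78) ≈ 3.7378

3.7378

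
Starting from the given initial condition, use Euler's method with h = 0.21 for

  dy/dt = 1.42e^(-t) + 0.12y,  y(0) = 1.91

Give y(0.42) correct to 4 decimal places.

2.5549

Euler: y_{n+1} = y_n + h·f(t_n, y_n).
t=0.000000, y=1.910000: f=1.649200 → y ← 1.910000 + 0.21·1.649200 = 2.256332
t=0.210000, y=2.256332: f=1.421789 → y ← 2.256332 + 0.21·1.421789 = 2.554908
y(0.42) ≈ 2.5549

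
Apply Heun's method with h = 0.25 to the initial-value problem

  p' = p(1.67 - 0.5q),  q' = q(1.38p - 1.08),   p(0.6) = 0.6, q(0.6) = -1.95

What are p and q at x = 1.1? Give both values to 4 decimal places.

2.1339, -2.4766

Heun on (p,q): k1 = f(x_n, state_n); k2 = f(x_n + h, state_n + h·k1); state_{n+1} = state_n + (h/2)·(k1 + k2).
0.600000: (0.600000, -1.950000)
  k1 = (1.587000, 0.491400)
  predictor → (0.996750, -1.827150)
  k2 = (2.575178, -0.539950)
  → (1.120272, -1.956069)
0.850000: (1.120272, -1.956069)
  k1 = (2.966520, -0.911481)
  predictor → (1.861902, -2.183939)
  k2 = (5.142517, -3.252813)
  → (2.133902, -2.476606)
(p(1.1), q(1.1)) ≈ (2.1339, -2.4766)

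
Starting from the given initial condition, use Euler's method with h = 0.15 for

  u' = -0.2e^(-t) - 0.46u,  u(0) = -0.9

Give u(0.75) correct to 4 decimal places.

-0.7264

Euler: u_{n+1} = u_n + h·f(t_n, u_n).
t=0.000000, u=-0.900000: f=0.214000 → u ← -0.900000 + 0.15·0.214000 = -0.867900
t=0.150000, u=-0.867900: f=0.227092 → u ← -0.867900 + 0.15·0.227092 = -0.833836
t=0.300000, u=-0.833836: f=0.235401 → u ← -0.833836 + 0.15·0.235401 = -0.798526
t=0.450000, u=-0.798526: f=0.239796 → u ← -0.798526 + 0.15·0.239796 = -0.762557
t=0.600000, u=-0.762557: f=0.241014 → u ← -0.762557 + 0.15·0.241014 = -0.726404
u(0.75) ≈ -0.7264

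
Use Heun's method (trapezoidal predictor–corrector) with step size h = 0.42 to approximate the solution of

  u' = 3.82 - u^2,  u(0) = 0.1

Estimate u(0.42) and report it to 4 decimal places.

1.0953

Heun: k1 = f(x_n, u_n); k2 = f(x_n + h, u_n + h·k1); u_{n+1} = u_n + (h/2)·(k1 + k2).
x=0.000000, u=0.100000:
  k1 = f(0.000000, 0.100000) = 3.810000
  k2 = f(0.420000, 1.700200) = 0.929320
  u ← 0.100000 + (0.42/2)·(3.810000 + 0.929320) = 1.095257
u(0.42) ≈ 1.0953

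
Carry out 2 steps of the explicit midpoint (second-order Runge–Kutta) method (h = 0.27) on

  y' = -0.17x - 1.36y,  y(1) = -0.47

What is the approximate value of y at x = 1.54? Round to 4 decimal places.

-0.3148

Midpoint: k1 = f(x_n, y_n); k2 = f(x_n + h/2, y_n + (h/2)·k1); y_{n+1} = y_n + h·k2.
x=1.000000, y=-0.470000:
  k1 = f(1.000000, -0.470000) = 0.469200
  k2 = f(1.135000, -0.406658) = 0.360105
  y ← -0.470000 + 0.27·0.360105 = -0.372772
x=1.270000, y=-0.372772:
  k1 = f(1.270000, -0.372772) = 0.291069
  k2 = f(1.405000, -0.333477) = 0.214679
  y ← -0.372772 + 0.27·0.214679 = -0.314808
y(1.54) ≈ -0.3148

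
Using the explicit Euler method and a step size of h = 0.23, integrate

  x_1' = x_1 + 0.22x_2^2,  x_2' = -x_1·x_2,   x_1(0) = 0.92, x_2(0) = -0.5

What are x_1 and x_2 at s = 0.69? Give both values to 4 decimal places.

1.7451, -0.1959

Euler on (x_1,x_2): x_1_{n+1} = x_1_n + h·x_1', x_2_{n+1} = x_2_n + h·x_2'.
0.000000: (0.920000, -0.500000); f=(0.975000, 0.460000) → (1.144250, -0.394200)
0.230000: (1.144250, -0.394200); f=(1.178437, 0.451063) → (1.415290, -0.290455)
0.460000: (1.415290, -0.290455); f=(1.433851, 0.411079) → (1.745076, -0.195907)
(x_1(0.69), x_2(0.69)) ≈ (1.7451, -0.1959)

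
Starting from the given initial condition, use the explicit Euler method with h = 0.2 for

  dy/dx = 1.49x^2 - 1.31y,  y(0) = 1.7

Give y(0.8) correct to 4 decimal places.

Euler: y_{n+1} = y_n + h·f(x_n, y_n).
x=0.000000, y=1.700000: f=-2.227000 → y ← 1.700000 + 0.2·(-2.227000) = 1.254600
x=0.200000, y=1.254600: f=-1.583926 → y ← 1.254600 + 0.2·(-1.583926) = 0.937815
x=0.400000, y=0.937815: f=-0.990137 → y ← 0.937815 + 0.2·(-0.990137) = 0.739787
x=0.600000, y=0.739787: f=-0.432721 → y ← 0.739787 + 0.2·(-0.432721) = 0.653243
y(0.8) ≈ 0.6532

0.6532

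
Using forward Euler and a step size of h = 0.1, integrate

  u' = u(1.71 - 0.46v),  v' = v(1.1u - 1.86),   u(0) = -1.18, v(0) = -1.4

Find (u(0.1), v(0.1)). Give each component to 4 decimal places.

-1.4578, -0.9579

Euler on (u,v): u_{n+1} = u_n + h·u', v_{n+1} = v_n + h·v'.
0.000000: (-1.180000, -1.400000); f=(-2.777720, 4.421200) → (-1.457772, -0.957880)
(u(0.1), v(0.1)) ≈ (-1.4578, -0.9579)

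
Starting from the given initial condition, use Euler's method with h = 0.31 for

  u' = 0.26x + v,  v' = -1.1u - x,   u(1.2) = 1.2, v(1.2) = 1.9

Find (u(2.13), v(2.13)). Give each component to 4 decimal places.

2.5033, -1.3593

Euler on (u,v): u_{n+1} = u_n + h·u', v_{n+1} = v_n + h·v'.
1.200000: (1.200000, 1.900000); f=(2.212000, -2.520000) → (1.885720, 1.118800)
1.510000: (1.885720, 1.118800); f=(1.511400, -3.584292) → (2.354254, 0.007669)
1.820000: (2.354254, 0.007669); f=(0.480869, -4.409679) → (2.503324, -1.359331)
(u(2.13), v(2.13)) ≈ (2.5033, -1.3593)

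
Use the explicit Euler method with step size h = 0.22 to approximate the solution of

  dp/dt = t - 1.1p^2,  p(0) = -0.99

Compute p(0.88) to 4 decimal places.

-2.8677

Euler: p_{n+1} = p_n + h·f(t_n, p_n).
t=0.000000, p=-0.990000: f=-1.078110 → p ← -0.990000 + 0.22·(-1.078110) = -1.227184
t=0.220000, p=-1.227184: f=-1.436579 → p ← -1.227184 + 0.22·(-1.436579) = -1.543232
t=0.440000, p=-1.543232: f=-2.179720 → p ← -1.543232 + 0.22·(-2.179720) = -2.022770
t=0.660000, p=-2.022770: f=-3.840759 → p ← -2.022770 + 0.22·(-3.840759) = -2.867737
p(0.88) ≈ -2.8677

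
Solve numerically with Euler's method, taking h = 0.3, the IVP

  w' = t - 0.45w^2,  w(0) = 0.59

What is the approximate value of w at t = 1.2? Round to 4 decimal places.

0.9246

Euler: w_{n+1} = w_n + h·f(t_n, w_n).
t=0.000000, w=0.590000: f=-0.156645 → w ← 0.590000 + 0.3·(-0.156645) = 0.543006
t=0.300000, w=0.543006: f=0.167315 → w ← 0.543006 + 0.3·0.167315 = 0.593201
t=0.600000, w=0.593201: f=0.441651 → w ← 0.593201 + 0.3·0.441651 = 0.725696
t=0.900000, w=0.725696: f=0.663014 → w ← 0.725696 + 0.3·0.663014 = 0.924600
w(1.2) ≈ 0.9246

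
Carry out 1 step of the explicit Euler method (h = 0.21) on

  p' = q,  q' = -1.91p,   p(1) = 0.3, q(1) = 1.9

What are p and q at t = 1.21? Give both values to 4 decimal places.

Euler on (p,q): p_{n+1} = p_n + h·p', q_{n+1} = q_n + h·q'.
1.000000: (0.300000, 1.900000); f=(1.900000, -0.573000) → (0.699000, 1.779670)
(p(1.21), q(1.21)) ≈ (0.6990, 1.7797)

0.6990, 1.7797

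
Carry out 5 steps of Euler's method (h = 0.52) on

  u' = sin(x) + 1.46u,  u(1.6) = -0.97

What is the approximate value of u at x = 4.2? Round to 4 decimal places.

Euler: u_{n+1} = u_n + h·f(x_n, u_n).
x=1.600000, u=-0.970000: f=-0.416626 → u ← -0.970000 + 0.52·(-0.416626) = -1.186646
x=2.120000, u=-1.186646: f=-0.879562 → u ← -1.186646 + 0.52·(-0.879562) = -1.644018
x=2.640000, u=-1.644018: f=-1.919444 → u ← -1.644018 + 0.52·(-1.919444) = -2.642129
x=3.160000, u=-2.642129: f=-3.875915 → u ← -2.642129 + 0.52·(-3.875915) = -4.657604
x=3.680000, u=-4.657604: f=-7.312872 → u ← -4.657604 + 0.52·(-7.312872) = -8.460298
u(4.2) ≈ -8.4603

-8.4603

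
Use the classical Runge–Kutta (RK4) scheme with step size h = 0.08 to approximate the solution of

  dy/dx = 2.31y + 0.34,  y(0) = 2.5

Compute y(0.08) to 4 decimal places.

3.0373

RK4: k1 = f(x_n, y_n); k2 = f(x_n + h/2, y_n + (h/2)·k1); k3 = f(x_n + h/2, y_n + (h/2)·k2); k4 = f(x_n + h, y_n + h·k3); y_{n+1} = y_n + (h/6)·(k1 + 2k2 + 2k3 + k4).
x=0.000000, y=2.500000:
  k1 = f(0.000000, 2.500000) = 6.115000
  k2 = f(0.040000, 2.744600) = 6.680026
  k3 = f(0.040000, 2.767201) = 6.732234
  k4 = f(0.080000, 3.038579) = 7.359117
  y ← 2.500000 + (0.08/6)·(k1 + 2k2 + 2k3 + k4) = 3.037315
y(0.08) ≈ 3.0373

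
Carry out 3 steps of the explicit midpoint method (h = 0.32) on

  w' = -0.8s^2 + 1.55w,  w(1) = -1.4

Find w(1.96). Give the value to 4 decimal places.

-9.0977

Midpoint: k1 = f(s_n, w_n); k2 = f(s_n + h/2, w_n + (h/2)·k1); w_{n+1} = w_n + h·k2.
s=1.000000, w=-1.400000:
  k1 = f(1.000000, -1.400000) = -2.970000
  k2 = f(1.160000, -1.875200) = -3.983040
  w ← -1.400000 + 0.32·(-3.983040) = -2.674573
s=1.320000, w=-2.674573:
  k1 = f(1.320000, -2.674573) = -5.539508
  k2 = f(1.480000, -3.560894) = -7.271706
  w ← -2.674573 + 0.32·(-7.271706) = -5.001519
s=1.640000, w=-5.001519:
  k1 = f(1.640000, -5.001519) = -9.904034
  k2 = f(1.800000, -6.586164) = -12.800554
  w ← -5.001519 + 0.32·(-12.800554) = -9.097696
w(1.96) ≈ -9.0977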